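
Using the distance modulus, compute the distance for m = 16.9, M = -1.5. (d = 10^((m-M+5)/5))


d = 10^((m - M + 5)/5) = 10^((16.9 - -1.5 + 5)/5) = 47863.0092

47863.0092 pc


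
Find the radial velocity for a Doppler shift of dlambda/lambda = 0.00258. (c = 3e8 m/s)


v = (dlambda/lambda) * c = 0.00258 * 3e8 = 774000.0

774000.0 m/s


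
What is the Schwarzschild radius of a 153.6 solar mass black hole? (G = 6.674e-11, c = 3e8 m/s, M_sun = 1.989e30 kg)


M = 153.6 * 1.989e30 kg = 3.055104e+32 kg. rs = 2GM/c^2 = 2 * 6.674e-11 * 3.055104e+32 / (3e8)^2 = 453105.8688

453105.8688 m


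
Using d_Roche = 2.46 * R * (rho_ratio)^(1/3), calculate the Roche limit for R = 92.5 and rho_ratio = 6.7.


d_Roche = 2.46 * 92.5 * 6.7^(1/3) = 428.9781

428.9781


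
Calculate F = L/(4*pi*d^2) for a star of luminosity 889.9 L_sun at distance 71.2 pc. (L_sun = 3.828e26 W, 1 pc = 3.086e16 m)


F = L / (4*pi*d^2) = 3.407e+29 / (4*pi*(2.197e+18)^2) = 5.615e-09

5.615e-09 W/m^2


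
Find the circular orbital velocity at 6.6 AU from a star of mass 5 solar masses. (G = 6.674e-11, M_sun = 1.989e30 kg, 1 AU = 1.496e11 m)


v = sqrt(GM/r) = sqrt(6.674e-11 * 9.945e+30 / 9.874e+11) = 25927.3261

25927.3261 m/s


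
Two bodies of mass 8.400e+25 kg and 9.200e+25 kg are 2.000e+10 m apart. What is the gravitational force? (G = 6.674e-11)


F = G*m1*m2/r^2 = 6.674e-11 * 8.400e+25 * 9.200e+25 / (2.000e+10)^2 = 6.674e-11 * 7.728e+51 / 4.000e+20 = 1.289e+21

1.289e+21 N


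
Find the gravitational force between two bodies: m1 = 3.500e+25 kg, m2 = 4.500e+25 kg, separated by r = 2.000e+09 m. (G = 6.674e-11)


F = G*m1*m2/r^2 = 6.674e-11 * 3.500e+25 * 4.500e+25 / (2.000e+09)^2 = 6.674e-11 * 1.575e+51 / 4.000e+18 = 2.628e+22

2.628e+22 N


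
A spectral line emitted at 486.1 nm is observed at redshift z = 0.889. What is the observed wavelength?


lam_obs = lam_emit * (1 + z) = 486.1 * (1 + 0.889) = 918.2429

918.2429 nm


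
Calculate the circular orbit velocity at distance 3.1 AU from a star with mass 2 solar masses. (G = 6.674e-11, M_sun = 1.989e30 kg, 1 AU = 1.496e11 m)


v = sqrt(GM/r) = sqrt(6.674e-11 * 3.978e+30 / 4.638e+11) = 23926.482

23926.482 m/s


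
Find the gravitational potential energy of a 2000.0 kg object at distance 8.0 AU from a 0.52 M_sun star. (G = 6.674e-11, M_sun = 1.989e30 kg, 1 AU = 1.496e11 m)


M = 0.52 * 1.989e30 kg = 1.03428e+30 kg; r = 8.0 AU * 1.496e11 m/AU = 1.1968e+12 m. U = -GM*m/r = -(6.674e-11 * 1.03428e+30 * 2000.0) / 1.1968e+12 = -1.154e+11

-1.154e+11 J


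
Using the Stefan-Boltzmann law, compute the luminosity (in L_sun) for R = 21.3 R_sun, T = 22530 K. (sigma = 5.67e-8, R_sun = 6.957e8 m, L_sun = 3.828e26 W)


R = 21.3 * 6.957e8 m = 1.481841e+10 m. L = 4*pi*R^2*sigma*T^4 = 4*pi*(1.481841e+10)^2 * 5.67e-8 * 22530^4 = 4.031260874e+31 W. L/L_sun = 4.031260874e+31 / 3.828e26 = 105309.8452

105309.8452 L_sun


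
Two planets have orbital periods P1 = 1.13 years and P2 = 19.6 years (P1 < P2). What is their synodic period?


1/P_syn = |1/P1 - 1/P2| = |1/1.13 - 1/19.6| => P_syn = 1.1991

1.1991 years


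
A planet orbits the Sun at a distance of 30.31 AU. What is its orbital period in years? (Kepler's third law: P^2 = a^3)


P = a^(3/2) = 30.31^1.5 = 166.8702

166.8702 years


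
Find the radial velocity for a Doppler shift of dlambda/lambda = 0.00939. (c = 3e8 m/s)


v = (dlambda/lambda) * c = 0.00939 * 3e8 = 2.817e+06

2.817e+06 m/s


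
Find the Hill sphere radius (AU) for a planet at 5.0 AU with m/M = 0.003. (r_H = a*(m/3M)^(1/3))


r_H = a * (m/3M)^(1/3) = 5.0 * (0.003/3)^(1/3) = 0.5

0.5 AU


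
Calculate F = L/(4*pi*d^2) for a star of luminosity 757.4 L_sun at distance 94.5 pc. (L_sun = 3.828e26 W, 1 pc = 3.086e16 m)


F = L / (4*pi*d^2) = 2.899e+29 / (4*pi*(2.916e+18)^2) = 2.713e-09

2.713e-09 W/m^2


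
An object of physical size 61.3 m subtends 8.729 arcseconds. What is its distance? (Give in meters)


D = size / theta_rad, theta_rad = 8.729 * pi/(180*3600) = 4.232e-05, D = 1.449e+06

1.449e+06 m


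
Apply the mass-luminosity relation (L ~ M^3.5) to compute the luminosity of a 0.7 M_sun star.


L/L_sun = (M/M_sun)^3.5 = 0.7^3.5 = 0.287

0.287 L_sun


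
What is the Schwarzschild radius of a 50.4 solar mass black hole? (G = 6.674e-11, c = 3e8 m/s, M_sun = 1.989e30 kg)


M = 50.4 * 1.989e30 kg = 1.002456e+32 kg. rs = 2GM/c^2 = 2 * 6.674e-11 * 1.002456e+32 / (3e8)^2 = 148675.3632

148675.3632 m


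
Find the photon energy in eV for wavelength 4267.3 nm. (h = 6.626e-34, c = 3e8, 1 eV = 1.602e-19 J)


E = hc/lambda = 6.626e-34 * 3e8 / 4.267e-06 = 4.658e-20 J = 0.2908 eV

0.2908 eV


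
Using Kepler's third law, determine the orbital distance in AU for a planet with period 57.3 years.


a = P^(2/3) = 57.3^(2/3) = 14.8629

14.8629 AU


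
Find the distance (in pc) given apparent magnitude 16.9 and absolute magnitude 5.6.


d = 10^((m - M + 5)/5) = 10^((16.9 - 5.6 + 5)/5) = 1819.7009

1819.7009 pc


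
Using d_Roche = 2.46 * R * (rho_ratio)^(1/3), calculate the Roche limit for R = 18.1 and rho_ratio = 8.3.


d_Roche = 2.46 * 18.1 * 8.3^(1/3) = 90.1515

90.1515


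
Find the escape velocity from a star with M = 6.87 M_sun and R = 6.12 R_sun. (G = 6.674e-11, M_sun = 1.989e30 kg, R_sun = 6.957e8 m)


M = 6.87 * 1.989e30 kg = 1.366443e+31 kg; R = 6.12 * 6.957e8 m = 4.257684e+09 m. v_esc = sqrt(2GM/R) = sqrt(2 * 6.674e-11 * 1.366443e+31 / 4.257684e+09) = 654511.296

654511.296 m/s


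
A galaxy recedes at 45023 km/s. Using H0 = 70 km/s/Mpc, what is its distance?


d = v / H0 = 45023 / 70 = 643.1857

643.1857 Mpc


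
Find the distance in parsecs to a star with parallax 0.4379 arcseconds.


d = 1/p = 1/0.4379 = 2.2836

2.2836 pc


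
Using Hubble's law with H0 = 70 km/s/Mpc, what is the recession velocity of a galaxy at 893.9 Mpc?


v = H0 * d = 70 * 893.9 = 62573.0

62573.0 km/s


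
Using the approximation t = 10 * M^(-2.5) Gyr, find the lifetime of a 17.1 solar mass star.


t = 10 * M^(-2.5) = 10 * 17.1^(-2.5) = 0.0083

0.0083 Gyr


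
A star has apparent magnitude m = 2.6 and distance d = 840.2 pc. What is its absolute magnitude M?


M = m - 5*log10(d) + 5 = 2.6 - 5*log10(840.2) + 5 = -7.0219

-7.0219


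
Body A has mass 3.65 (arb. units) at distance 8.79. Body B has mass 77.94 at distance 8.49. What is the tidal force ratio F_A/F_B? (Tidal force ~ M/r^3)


Ratio = (M1/r1^3) / (M2/r2^3) = (3.65/8.79^3) / (77.94/8.49^3) = 0.0422

0.0422


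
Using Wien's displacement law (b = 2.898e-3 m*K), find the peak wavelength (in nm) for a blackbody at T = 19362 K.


lam_max = b / T = 2.898e-3 / 19362 = 1.497e-07 m = 149.6746 nm

149.6746 nm


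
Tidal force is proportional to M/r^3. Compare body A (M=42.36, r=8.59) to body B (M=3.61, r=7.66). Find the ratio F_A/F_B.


Ratio = (M1/r1^3) / (M2/r2^3) = (42.36/8.59^3) / (3.61/7.66^3) = 8.3206

8.3206


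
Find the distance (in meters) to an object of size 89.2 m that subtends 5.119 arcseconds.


D = size / theta_rad, theta_rad = 5.119 * pi/(180*3600) = 2.482e-05, D = 3.594e+06

3.594e+06 m


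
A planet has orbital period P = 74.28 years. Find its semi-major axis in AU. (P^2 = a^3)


a = P^(2/3) = 74.28^(2/3) = 17.6705

17.6705 AU


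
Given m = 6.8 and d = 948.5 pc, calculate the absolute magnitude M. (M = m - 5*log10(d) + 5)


M = m - 5*log10(d) + 5 = 6.8 - 5*log10(948.5) + 5 = -3.0852

-3.0852


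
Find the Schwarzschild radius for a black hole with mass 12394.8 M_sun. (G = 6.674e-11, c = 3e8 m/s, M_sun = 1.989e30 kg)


M = 12394.8 * 1.989e30 kg = 2.46532572e+34 kg. rs = 2GM/c^2 = 2 * 6.674e-11 * 2.46532572e+34 / (3e8)^2 = 3.656e+07

3.656e+07 m


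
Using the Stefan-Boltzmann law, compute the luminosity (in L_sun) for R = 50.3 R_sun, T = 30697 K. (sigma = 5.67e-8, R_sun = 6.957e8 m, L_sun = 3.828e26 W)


R = 50.3 * 6.957e8 m = 3.499371e+10 m. L = 4*pi*R^2*sigma*T^4 = 4*pi*(3.499371e+10)^2 * 5.67e-8 * 30697^4 = 7.747411725e+32 W. L/L_sun = 7.747411725e+32 / 3.828e26 = 2.024e+06

2.024e+06 L_sun


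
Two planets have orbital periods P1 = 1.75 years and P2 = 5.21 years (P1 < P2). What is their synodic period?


1/P_syn = |1/P1 - 1/P2| = |1/1.75 - 1/5.21| => P_syn = 2.6351

2.6351 years


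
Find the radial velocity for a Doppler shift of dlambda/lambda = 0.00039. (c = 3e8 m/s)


v = (dlambda/lambda) * c = 0.00039 * 3e8 = 117000.0

117000.0 m/s


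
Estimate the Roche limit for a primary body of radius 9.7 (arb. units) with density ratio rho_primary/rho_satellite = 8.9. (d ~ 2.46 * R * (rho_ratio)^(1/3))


d_Roche = 2.46 * 9.7 * 8.9^(1/3) = 49.4504

49.4504


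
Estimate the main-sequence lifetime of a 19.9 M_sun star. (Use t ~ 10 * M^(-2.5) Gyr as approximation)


t = 10 * M^(-2.5) = 10 * 19.9^(-2.5) = 0.0057

0.0057 Gyr


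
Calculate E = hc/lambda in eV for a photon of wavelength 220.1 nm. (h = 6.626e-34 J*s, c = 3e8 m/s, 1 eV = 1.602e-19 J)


E = hc/lambda = 6.626e-34 * 3e8 / 2.201e-07 = 9.031e-19 J = 5.6375 eV

5.6375 eV


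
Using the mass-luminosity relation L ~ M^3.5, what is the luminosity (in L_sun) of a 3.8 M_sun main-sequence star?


L/L_sun = (M/M_sun)^3.5 = 3.8^3.5 = 106.9652

106.9652 L_sun


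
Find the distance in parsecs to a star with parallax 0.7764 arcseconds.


d = 1/p = 1/0.7764 = 1.288

1.288 pc


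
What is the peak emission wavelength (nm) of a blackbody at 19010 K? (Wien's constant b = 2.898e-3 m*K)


lam_max = b / T = 2.898e-3 / 19010 = 1.524e-07 m = 152.4461 nm

152.4461 nm


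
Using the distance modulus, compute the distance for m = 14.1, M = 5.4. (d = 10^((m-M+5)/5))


d = 10^((m - M + 5)/5) = 10^((14.1 - 5.4 + 5)/5) = 549.5409

549.5409 pc


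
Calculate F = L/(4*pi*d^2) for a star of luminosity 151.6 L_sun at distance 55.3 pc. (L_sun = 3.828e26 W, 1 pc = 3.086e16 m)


F = L / (4*pi*d^2) = 5.803e+28 / (4*pi*(1.707e+18)^2) = 1.586e-09

1.586e-09 W/m^2


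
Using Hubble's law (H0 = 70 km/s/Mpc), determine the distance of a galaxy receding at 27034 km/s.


d = v / H0 = 27034 / 70 = 386.2

386.2 Mpc


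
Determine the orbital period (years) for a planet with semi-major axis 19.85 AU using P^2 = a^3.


P = a^(3/2) = 19.85^1.5 = 88.4384

88.4384 years


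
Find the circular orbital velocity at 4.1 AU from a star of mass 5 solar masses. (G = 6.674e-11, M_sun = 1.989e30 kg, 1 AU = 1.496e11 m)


v = sqrt(GM/r) = sqrt(6.674e-11 * 9.945e+30 / 6.134e+11) = 32895.5968

32895.5968 m/s


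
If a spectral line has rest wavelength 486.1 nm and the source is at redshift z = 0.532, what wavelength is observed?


lam_obs = lam_emit * (1 + z) = 486.1 * (1 + 0.532) = 744.7052

744.7052 nm


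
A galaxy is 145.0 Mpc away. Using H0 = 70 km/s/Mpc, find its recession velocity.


v = H0 * d = 70 * 145.0 = 10150.0

10150.0 km/s


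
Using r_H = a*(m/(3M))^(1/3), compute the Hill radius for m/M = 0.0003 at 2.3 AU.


r_H = a * (m/3M)^(1/3) = 2.3 * (0.0003/3)^(1/3) = 0.1068

0.1068 AU


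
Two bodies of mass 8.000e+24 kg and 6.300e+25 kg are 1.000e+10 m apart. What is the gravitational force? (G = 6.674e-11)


F = G*m1*m2/r^2 = 6.674e-11 * 8.000e+24 * 6.300e+25 / (1.000e+10)^2 = 6.674e-11 * 5.040e+50 / 1.000e+20 = 3.364e+20

3.364e+20 N


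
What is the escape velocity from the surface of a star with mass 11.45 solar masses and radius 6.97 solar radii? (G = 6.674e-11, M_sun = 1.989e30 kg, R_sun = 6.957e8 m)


M = 11.45 * 1.989e30 kg = 2.277405e+31 kg; R = 6.97 * 6.957e8 m = 4.849029e+09 m. v_esc = sqrt(2GM/R) = sqrt(2 * 6.674e-11 * 2.277405e+31 / 4.849029e+09) = 791773.283

791773.283 m/s


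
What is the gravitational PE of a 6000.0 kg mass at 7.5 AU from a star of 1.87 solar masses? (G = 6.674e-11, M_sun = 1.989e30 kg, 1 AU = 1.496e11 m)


M = 1.87 * 1.989e30 kg = 3.71943e+30 kg; r = 7.5 AU * 1.496e11 m/AU = 1.122e+12 m. U = -GM*m/r = -(6.674e-11 * 3.71943e+30 * 6000.0) / 1.122e+12 = -1.327e+12

-1.327e+12 J


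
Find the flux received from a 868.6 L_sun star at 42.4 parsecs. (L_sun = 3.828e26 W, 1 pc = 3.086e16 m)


F = L / (4*pi*d^2) = 3.325e+29 / (4*pi*(1.308e+18)^2) = 1.545e-08

1.545e-08 W/m^2


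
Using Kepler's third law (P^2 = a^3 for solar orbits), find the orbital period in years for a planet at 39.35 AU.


P = a^(3/2) = 39.35^1.5 = 246.8409

246.8409 years


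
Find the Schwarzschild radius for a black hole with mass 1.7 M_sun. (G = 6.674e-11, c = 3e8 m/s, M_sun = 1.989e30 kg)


M = 1.7 * 1.989e30 kg = 3.3813e+30 kg. rs = 2GM/c^2 = 2 * 6.674e-11 * 3.3813e+30 / (3e8)^2 = 5014.8436

5014.8436 m


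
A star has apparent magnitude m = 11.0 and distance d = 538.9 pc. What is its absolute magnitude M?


M = m - 5*log10(d) + 5 = 11.0 - 5*log10(538.9) + 5 = 2.3425

2.3425


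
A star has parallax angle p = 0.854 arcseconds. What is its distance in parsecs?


d = 1/p = 1/0.854 = 1.171

1.171 pc


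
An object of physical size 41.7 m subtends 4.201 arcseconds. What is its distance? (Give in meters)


D = size / theta_rad, theta_rad = 4.201 * pi/(180*3600) = 2.037e-05, D = 2.047e+06

2.047e+06 m


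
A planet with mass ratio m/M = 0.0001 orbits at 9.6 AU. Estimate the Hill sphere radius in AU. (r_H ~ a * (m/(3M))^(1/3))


r_H = a * (m/3M)^(1/3) = 9.6 * (0.0001/3)^(1/3) = 0.309

0.309 AU


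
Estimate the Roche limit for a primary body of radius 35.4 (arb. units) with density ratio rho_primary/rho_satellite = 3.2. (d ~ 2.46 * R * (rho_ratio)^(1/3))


d_Roche = 2.46 * 35.4 * 3.2^(1/3) = 128.3281

128.3281


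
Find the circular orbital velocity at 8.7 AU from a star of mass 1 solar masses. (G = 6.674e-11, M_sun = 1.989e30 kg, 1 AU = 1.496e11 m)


v = sqrt(GM/r) = sqrt(6.674e-11 * 1.989e+30 / 1.302e+12) = 10099.1557

10099.1557 m/s


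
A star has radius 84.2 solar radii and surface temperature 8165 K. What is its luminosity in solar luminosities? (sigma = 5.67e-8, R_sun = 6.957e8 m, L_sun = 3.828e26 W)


R = 84.2 * 6.957e8 m = 5.857794e+10 m. L = 4*pi*R^2*sigma*T^4 = 4*pi*(5.857794e+10)^2 * 5.67e-8 * 8165^4 = 1.086640453e+31 W. L/L_sun = 1.086640453e+31 / 3.828e26 = 28386.6367

28386.6367 L_sun


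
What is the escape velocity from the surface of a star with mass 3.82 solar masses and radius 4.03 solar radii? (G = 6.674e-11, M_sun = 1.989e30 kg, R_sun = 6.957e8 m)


M = 3.82 * 1.989e30 kg = 7.59798e+30 kg; R = 4.03 * 6.957e8 m = 2.803671e+09 m. v_esc = sqrt(2GM/R) = sqrt(2 * 6.674e-11 * 7.59798e+30 / 2.803671e+09) = 601441.8542

601441.8542 m/s


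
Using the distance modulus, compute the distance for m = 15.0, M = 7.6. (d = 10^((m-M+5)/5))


d = 10^((m - M + 5)/5) = 10^((15.0 - 7.6 + 5)/5) = 301.9952

301.9952 pc


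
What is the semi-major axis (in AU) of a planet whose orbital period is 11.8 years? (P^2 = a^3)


a = P^(2/3) = 11.8^(2/3) = 5.1831

5.1831 AU


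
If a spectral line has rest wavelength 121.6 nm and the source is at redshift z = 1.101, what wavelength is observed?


lam_obs = lam_emit * (1 + z) = 121.6 * (1 + 1.101) = 255.4816

255.4816 nm


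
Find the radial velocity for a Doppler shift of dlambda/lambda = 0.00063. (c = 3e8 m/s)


v = (dlambda/lambda) * c = 0.00063 * 3e8 = 189000.0

189000.0 m/s


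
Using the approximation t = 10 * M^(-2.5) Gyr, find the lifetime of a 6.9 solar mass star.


t = 10 * M^(-2.5) = 10 * 6.9^(-2.5) = 0.08

0.08 Gyr


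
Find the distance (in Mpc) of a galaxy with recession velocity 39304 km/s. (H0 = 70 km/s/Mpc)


d = v / H0 = 39304 / 70 = 561.4857

561.4857 Mpc


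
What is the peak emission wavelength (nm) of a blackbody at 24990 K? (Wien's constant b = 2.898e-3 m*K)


lam_max = b / T = 2.898e-3 / 24990 = 1.160e-07 m = 115.9664 nm

115.9664 nm


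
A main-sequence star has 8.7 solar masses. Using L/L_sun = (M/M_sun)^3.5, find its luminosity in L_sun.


L/L_sun = (M/M_sun)^3.5 = 8.7^3.5 = 1942.3048

1942.3048 L_sun


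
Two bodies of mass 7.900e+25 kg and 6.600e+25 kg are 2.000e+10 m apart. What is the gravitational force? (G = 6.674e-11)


F = G*m1*m2/r^2 = 6.674e-11 * 7.900e+25 * 6.600e+25 / (2.000e+10)^2 = 6.674e-11 * 5.214e+51 / 4.000e+20 = 8.700e+20

8.700e+20 N


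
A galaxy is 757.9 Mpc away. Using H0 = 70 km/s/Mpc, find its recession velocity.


v = H0 * d = 70 * 757.9 = 53053.0

53053.0 km/s


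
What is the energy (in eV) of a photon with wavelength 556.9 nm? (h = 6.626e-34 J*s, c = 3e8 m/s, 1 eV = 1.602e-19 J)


E = hc/lambda = 6.626e-34 * 3e8 / 5.569e-07 = 3.569e-19 J = 2.2281 eV

2.2281 eV


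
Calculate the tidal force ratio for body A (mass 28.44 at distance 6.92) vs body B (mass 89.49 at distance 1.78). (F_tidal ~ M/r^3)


Ratio = (M1/r1^3) / (M2/r2^3) = (28.44/6.92^3) / (89.49/1.78^3) = 0.0054

0.0054


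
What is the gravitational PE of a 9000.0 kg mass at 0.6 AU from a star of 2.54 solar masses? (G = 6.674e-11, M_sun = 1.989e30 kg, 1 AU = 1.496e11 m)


M = 2.54 * 1.989e30 kg = 5.05206e+30 kg; r = 0.6 AU * 1.496e11 m/AU = 8.976e+10 m. U = -GM*m/r = -(6.674e-11 * 5.05206e+30 * 9000.0) / 8.976e+10 = -3.381e+13

-3.381e+13 J


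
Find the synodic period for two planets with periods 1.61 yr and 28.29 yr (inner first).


1/P_syn = |1/P1 - 1/P2| = |1/1.61 - 1/28.29| => P_syn = 1.7072

1.7072 years


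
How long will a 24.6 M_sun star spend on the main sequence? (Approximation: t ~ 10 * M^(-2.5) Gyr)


t = 10 * M^(-2.5) = 10 * 24.6^(-2.5) = 0.0033

0.0033 Gyr


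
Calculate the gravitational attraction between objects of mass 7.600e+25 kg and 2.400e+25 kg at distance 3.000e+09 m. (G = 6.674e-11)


F = G*m1*m2/r^2 = 6.674e-11 * 7.600e+25 * 2.400e+25 / (3.000e+09)^2 = 6.674e-11 * 1.824e+51 / 9.000e+18 = 1.353e+22

1.353e+22 N


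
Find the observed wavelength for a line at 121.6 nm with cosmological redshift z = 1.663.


lam_obs = lam_emit * (1 + z) = 121.6 * (1 + 1.663) = 323.8208

323.8208 nm


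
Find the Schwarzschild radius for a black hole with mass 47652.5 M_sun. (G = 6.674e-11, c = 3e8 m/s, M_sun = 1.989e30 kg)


M = 47652.5 * 1.989e30 kg = 9.47808225e+34 kg. rs = 2GM/c^2 = 2 * 6.674e-11 * 9.47808225e+34 / (3e8)^2 = 1.406e+08

1.406e+08 m


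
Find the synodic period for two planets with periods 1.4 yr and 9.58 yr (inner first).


1/P_syn = |1/P1 - 1/P2| = |1/1.4 - 1/9.58| => P_syn = 1.6396

1.6396 years


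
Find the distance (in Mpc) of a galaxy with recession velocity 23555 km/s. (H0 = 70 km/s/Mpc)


d = v / H0 = 23555 / 70 = 336.5

336.5 Mpc


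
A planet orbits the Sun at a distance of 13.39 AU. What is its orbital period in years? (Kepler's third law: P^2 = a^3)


P = a^(3/2) = 13.39^1.5 = 48.9972

48.9972 years


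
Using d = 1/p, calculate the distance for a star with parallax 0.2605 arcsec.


d = 1/p = 1/0.2605 = 3.8388

3.8388 pc


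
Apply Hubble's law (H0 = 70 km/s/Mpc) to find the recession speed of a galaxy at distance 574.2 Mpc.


v = H0 * d = 70 * 574.2 = 40194.0

40194.0 km/s


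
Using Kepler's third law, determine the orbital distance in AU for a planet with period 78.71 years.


a = P^(2/3) = 78.71^(2/3) = 18.3662

18.3662 AU


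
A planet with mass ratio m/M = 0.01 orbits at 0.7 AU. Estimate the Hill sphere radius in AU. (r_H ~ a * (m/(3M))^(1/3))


r_H = a * (m/3M)^(1/3) = 0.7 * (0.01/3)^(1/3) = 0.1046

0.1046 AU


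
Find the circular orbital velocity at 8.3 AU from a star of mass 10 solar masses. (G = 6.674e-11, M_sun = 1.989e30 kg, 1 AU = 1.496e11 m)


v = sqrt(GM/r) = sqrt(6.674e-11 * 1.989e+31 / 1.242e+12) = 32696.83

32696.83 m/s


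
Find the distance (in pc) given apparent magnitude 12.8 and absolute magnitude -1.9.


d = 10^((m - M + 5)/5) = 10^((12.8 - -1.9 + 5)/5) = 8709.6359

8709.6359 pc


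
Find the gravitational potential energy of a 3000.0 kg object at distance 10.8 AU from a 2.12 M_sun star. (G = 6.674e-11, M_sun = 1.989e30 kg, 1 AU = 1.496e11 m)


M = 2.12 * 1.989e30 kg = 4.21668e+30 kg; r = 10.8 AU * 1.496e11 m/AU = 1.61568e+12 m. U = -GM*m/r = -(6.674e-11 * 4.21668e+30 * 3000.0) / 1.61568e+12 = -5.225e+11

-5.225e+11 J


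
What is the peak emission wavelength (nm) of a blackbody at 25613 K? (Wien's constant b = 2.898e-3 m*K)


lam_max = b / T = 2.898e-3 / 25613 = 1.131e-07 m = 113.1457 nm

113.1457 nm


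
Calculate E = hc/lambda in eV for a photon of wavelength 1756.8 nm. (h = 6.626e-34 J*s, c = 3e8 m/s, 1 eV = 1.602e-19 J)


E = hc/lambda = 6.626e-34 * 3e8 / 1.757e-06 = 1.131e-19 J = 0.7063 eV

0.7063 eV


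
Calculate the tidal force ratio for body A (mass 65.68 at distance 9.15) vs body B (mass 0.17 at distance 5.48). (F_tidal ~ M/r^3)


Ratio = (M1/r1^3) / (M2/r2^3) = (65.68/9.15^3) / (0.17/5.48^3) = 82.997

82.997


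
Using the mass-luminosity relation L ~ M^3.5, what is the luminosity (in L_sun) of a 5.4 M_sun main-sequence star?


L/L_sun = (M/M_sun)^3.5 = 5.4^3.5 = 365.9133

365.9133 L_sun


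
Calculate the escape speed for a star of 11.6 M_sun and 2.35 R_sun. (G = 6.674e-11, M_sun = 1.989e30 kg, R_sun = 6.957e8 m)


M = 11.6 * 1.989e30 kg = 2.30724e+31 kg; R = 2.35 * 6.957e8 m = 1.634895e+09 m. v_esc = sqrt(2GM/R) = sqrt(2 * 6.674e-11 * 2.30724e+31 / 1.634895e+09) = 1.372e+06

1.372e+06 m/s


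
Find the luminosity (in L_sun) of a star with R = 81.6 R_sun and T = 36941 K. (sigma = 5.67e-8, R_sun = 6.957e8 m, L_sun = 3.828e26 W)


R = 81.6 * 6.957e8 m = 5.676912e+10 m. L = 4*pi*R^2*sigma*T^4 = 4*pi*(5.676912e+10)^2 * 5.67e-8 * 36941^4 = 4.276139236e+33 W. L/L_sun = 4.276139236e+33 / 3.828e26 = 1.117e+07

1.117e+07 L_sun


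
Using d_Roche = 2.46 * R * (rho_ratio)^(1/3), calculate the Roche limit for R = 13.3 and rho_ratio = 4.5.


d_Roche = 2.46 * 13.3 * 4.5^(1/3) = 54.0162

54.0162


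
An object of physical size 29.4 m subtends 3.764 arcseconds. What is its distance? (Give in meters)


D = size / theta_rad, theta_rad = 3.764 * pi/(180*3600) = 1.825e-05, D = 1.611e+06

1.611e+06 m


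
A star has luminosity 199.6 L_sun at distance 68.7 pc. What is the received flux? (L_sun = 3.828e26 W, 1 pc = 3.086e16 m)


F = L / (4*pi*d^2) = 7.641e+28 / (4*pi*(2.120e+18)^2) = 1.353e-09

1.353e-09 W/m^2


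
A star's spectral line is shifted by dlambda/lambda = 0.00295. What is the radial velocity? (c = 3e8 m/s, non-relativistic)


v = (dlambda/lambda) * c = 0.00295 * 3e8 = 885000.0

885000.0 m/s


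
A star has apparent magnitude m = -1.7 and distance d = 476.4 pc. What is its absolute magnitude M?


M = m - 5*log10(d) + 5 = -1.7 - 5*log10(476.4) + 5 = -10.0899

-10.0899


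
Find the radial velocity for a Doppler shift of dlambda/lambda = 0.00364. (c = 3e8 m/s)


v = (dlambda/lambda) * c = 0.00364 * 3e8 = 1.092e+06

1.092e+06 m/s


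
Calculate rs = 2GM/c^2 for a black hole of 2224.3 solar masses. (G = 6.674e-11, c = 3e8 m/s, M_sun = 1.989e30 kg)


M = 2224.3 * 1.989e30 kg = 4.4241327e+33 kg. rs = 2GM/c^2 = 2 * 6.674e-11 * 4.4241327e+33 / (3e8)^2 = 6.561e+06

6.561e+06 m


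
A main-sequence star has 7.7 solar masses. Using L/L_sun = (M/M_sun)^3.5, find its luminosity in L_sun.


L/L_sun = (M/M_sun)^3.5 = 7.7^3.5 = 1266.8277

1266.8277 L_sun


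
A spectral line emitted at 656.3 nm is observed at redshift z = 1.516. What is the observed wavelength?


lam_obs = lam_emit * (1 + z) = 656.3 * (1 + 1.516) = 1651.2508

1651.2508 nm


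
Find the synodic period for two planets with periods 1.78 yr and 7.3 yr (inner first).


1/P_syn = |1/P1 - 1/P2| = |1/1.78 - 1/7.3| => P_syn = 2.354

2.354 years


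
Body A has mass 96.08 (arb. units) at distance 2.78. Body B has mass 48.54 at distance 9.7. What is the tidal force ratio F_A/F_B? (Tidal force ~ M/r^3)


Ratio = (M1/r1^3) / (M2/r2^3) = (96.08/2.78^3) / (48.54/9.7^3) = 84.0841

84.0841


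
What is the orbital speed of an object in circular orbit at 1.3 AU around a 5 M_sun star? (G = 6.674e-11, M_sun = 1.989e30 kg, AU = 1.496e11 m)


v = sqrt(GM/r) = sqrt(6.674e-11 * 9.945e+30 / 1.945e+11) = 58419.5251

58419.5251 m/s


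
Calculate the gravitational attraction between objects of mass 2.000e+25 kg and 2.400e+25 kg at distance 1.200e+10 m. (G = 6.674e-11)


F = G*m1*m2/r^2 = 6.674e-11 * 2.000e+25 * 2.400e+25 / (1.200e+10)^2 = 6.674e-11 * 4.800e+50 / 1.440e+20 = 2.225e+20

2.225e+20 N


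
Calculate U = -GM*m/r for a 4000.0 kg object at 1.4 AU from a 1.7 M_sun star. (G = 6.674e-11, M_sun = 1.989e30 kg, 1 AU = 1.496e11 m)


M = 1.7 * 1.989e30 kg = 3.3813e+30 kg; r = 1.4 AU * 1.496e11 m/AU = 2.0944e+11 m. U = -GM*m/r = -(6.674e-11 * 3.3813e+30 * 4000.0) / 2.0944e+11 = -4.310e+12

-4.310e+12 J


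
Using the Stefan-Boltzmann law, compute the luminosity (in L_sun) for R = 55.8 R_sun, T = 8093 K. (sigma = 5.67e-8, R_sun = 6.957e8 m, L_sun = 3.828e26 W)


R = 55.8 * 6.957e8 m = 3.882006e+10 m. L = 4*pi*R^2*sigma*T^4 = 4*pi*(3.882006e+10)^2 * 5.67e-8 * 8093^4 = 4.606207404e+30 W. L/L_sun = 4.606207404e+30 / 3.828e26 = 12032.9347

12032.9347 L_sun


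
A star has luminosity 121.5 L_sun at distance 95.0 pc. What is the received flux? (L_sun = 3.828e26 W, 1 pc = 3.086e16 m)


F = L / (4*pi*d^2) = 4.651e+28 / (4*pi*(2.932e+18)^2) = 4.306e-10

4.306e-10 W/m^2


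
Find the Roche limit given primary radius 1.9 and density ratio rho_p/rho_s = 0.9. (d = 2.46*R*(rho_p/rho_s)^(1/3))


d_Roche = 2.46 * 1.9 * 0.9^(1/3) = 4.5127

4.5127


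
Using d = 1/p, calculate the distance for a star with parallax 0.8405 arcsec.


d = 1/p = 1/0.8405 = 1.1898

1.1898 pc


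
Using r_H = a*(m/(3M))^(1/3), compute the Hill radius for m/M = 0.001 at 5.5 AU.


r_H = a * (m/3M)^(1/3) = 5.5 * (0.001/3)^(1/3) = 0.3813

0.3813 AU


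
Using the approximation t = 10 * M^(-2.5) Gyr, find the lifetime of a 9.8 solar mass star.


t = 10 * M^(-2.5) = 10 * 9.8^(-2.5) = 0.0333

0.0333 Gyr


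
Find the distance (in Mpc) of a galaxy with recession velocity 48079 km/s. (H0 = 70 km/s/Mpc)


d = v / H0 = 48079 / 70 = 686.8429

686.8429 Mpc


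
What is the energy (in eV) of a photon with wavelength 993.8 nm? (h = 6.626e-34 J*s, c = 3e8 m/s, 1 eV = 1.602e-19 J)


E = hc/lambda = 6.626e-34 * 3e8 / 9.938e-07 = 2.000e-19 J = 1.2486 eV

1.2486 eV


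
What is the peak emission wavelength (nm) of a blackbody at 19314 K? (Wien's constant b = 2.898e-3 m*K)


lam_max = b / T = 2.898e-3 / 19314 = 1.500e-07 m = 150.0466 nm

150.0466 nm


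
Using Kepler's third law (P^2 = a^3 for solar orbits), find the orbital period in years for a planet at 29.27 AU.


P = a^(3/2) = 29.27^1.5 = 158.3558

158.3558 years


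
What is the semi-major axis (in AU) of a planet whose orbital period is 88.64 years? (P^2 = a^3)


a = P^(2/3) = 88.64^(2/3) = 19.8802

19.8802 AU


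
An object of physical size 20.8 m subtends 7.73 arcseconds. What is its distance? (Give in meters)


D = size / theta_rad, theta_rad = 7.73 * pi/(180*3600) = 3.748e-05, D = 555020.436

555020.436 m


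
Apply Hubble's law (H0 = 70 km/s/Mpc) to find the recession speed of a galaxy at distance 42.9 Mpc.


v = H0 * d = 70 * 42.9 = 3003.0

3003.0 km/s


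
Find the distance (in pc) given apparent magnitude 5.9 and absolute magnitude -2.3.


d = 10^((m - M + 5)/5) = 10^((5.9 - -2.3 + 5)/5) = 436.5158

436.5158 pc


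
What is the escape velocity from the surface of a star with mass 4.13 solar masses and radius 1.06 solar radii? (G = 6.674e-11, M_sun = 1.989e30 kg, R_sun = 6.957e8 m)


M = 4.13 * 1.989e30 kg = 8.21457e+30 kg; R = 1.06 * 6.957e8 m = 7.37442e+08 m. v_esc = sqrt(2GM/R) = sqrt(2 * 6.674e-11 * 8.21457e+30 / 7.37442e+08) = 1.219e+06

1.219e+06 m/s


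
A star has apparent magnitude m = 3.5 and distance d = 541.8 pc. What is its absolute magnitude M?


M = m - 5*log10(d) + 5 = 3.5 - 5*log10(541.8) + 5 = -5.1692

-5.1692


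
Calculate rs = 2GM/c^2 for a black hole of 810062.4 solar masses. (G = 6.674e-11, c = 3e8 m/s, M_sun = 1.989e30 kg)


M = 810062.4 * 1.989e30 kg = 1.611214114e+36 kg. rs = 2GM/c^2 = 2 * 6.674e-11 * 1.611214114e+36 / (3e8)^2 = 2.390e+09

2.390e+09 m


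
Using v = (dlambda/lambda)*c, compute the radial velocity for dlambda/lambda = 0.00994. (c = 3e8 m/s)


v = (dlambda/lambda) * c = 0.00994 * 3e8 = 2.982e+06

2.982e+06 m/s


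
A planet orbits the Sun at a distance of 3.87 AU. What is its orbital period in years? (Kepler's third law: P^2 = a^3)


P = a^(3/2) = 3.87^1.5 = 7.6132

7.6132 years


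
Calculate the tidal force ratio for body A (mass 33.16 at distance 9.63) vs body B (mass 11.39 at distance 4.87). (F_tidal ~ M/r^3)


Ratio = (M1/r1^3) / (M2/r2^3) = (33.16/9.63^3) / (11.39/4.87^3) = 0.3765

0.3765


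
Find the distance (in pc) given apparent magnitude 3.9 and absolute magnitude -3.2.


d = 10^((m - M + 5)/5) = 10^((3.9 - -3.2 + 5)/5) = 263.0268

263.0268 pc


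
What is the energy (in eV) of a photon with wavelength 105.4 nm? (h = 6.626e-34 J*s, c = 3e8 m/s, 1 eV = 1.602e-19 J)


E = hc/lambda = 6.626e-34 * 3e8 / 1.054e-07 = 1.886e-18 J = 11.7725 eV

11.7725 eV


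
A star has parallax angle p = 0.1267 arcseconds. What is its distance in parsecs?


d = 1/p = 1/0.1267 = 7.8927

7.8927 pc


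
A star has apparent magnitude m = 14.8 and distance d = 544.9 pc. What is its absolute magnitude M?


M = m - 5*log10(d) + 5 = 14.8 - 5*log10(544.9) + 5 = 6.1184

6.1184


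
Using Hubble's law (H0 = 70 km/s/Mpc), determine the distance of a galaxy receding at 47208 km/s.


d = v / H0 = 47208 / 70 = 674.4

674.4 Mpc


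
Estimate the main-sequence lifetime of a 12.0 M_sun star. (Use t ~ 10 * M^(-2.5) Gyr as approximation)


t = 10 * M^(-2.5) = 10 * 12.0^(-2.5) = 0.02

0.02 Gyr


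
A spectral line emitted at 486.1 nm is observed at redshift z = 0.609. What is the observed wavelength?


lam_obs = lam_emit * (1 + z) = 486.1 * (1 + 0.609) = 782.1349

782.1349 nm


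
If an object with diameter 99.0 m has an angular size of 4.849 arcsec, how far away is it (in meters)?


D = size / theta_rad, theta_rad = 4.849 * pi/(180*3600) = 2.351e-05, D = 4.211e+06

4.211e+06 m


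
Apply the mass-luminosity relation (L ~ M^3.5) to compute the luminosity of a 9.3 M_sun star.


L/L_sun = (M/M_sun)^3.5 = 9.3^3.5 = 2452.9592

2452.9592 L_sun


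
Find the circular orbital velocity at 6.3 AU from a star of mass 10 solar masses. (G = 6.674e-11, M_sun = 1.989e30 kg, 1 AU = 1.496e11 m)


v = sqrt(GM/r) = sqrt(6.674e-11 * 1.989e+31 / 9.425e+11) = 37529.642

37529.642 m/s


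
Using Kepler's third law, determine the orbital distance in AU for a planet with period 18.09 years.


a = P^(2/3) = 18.09^(2/3) = 6.8912

6.8912 AU


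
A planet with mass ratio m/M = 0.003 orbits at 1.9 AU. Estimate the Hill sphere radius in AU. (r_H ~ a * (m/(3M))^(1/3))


r_H = a * (m/3M)^(1/3) = 1.9 * (0.003/3)^(1/3) = 0.19

0.19 AU


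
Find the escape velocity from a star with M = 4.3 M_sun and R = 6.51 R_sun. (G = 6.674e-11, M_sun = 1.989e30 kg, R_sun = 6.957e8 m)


M = 4.3 * 1.989e30 kg = 8.5527e+30 kg; R = 6.51 * 6.957e8 m = 4.529007e+09 m. v_esc = sqrt(2GM/R) = sqrt(2 * 6.674e-11 * 8.5527e+30 / 4.529007e+09) = 502063.0064

502063.0064 m/s


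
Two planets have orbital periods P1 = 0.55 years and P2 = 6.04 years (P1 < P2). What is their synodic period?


1/P_syn = |1/P1 - 1/P2| = |1/0.55 - 1/6.04| => P_syn = 0.6051

0.6051 years


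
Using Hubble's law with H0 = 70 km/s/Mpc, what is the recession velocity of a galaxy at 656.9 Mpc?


v = H0 * d = 70 * 656.9 = 45983.0

45983.0 km/s


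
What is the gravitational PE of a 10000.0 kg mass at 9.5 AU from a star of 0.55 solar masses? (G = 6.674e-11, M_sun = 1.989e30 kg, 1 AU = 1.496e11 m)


M = 0.55 * 1.989e30 kg = 1.09395e+30 kg; r = 9.5 AU * 1.496e11 m/AU = 1.4212e+12 m. U = -GM*m/r = -(6.674e-11 * 1.09395e+30 * 10000.0) / 1.4212e+12 = -5.137e+11

-5.137e+11 J


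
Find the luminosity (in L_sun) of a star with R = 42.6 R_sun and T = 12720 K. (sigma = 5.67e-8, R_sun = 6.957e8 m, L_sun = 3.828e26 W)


R = 42.6 * 6.957e8 m = 2.963682e+10 m. L = 4*pi*R^2*sigma*T^4 = 4*pi*(2.963682e+10)^2 * 5.67e-8 * 12720^4 = 1.638342031e+31 W. L/L_sun = 1.638342031e+31 / 3.828e26 = 42798.9036

42798.9036 L_sun


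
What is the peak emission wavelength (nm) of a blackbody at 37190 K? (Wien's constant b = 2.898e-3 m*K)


lam_max = b / T = 2.898e-3 / 37190 = 7.792e-08 m = 77.9242 nm

77.9242 nm


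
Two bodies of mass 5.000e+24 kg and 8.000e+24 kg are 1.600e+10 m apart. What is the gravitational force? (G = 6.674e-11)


F = G*m1*m2/r^2 = 6.674e-11 * 5.000e+24 * 8.000e+24 / (1.600e+10)^2 = 6.674e-11 * 4.000e+49 / 2.560e+20 = 1.043e+19

1.043e+19 N


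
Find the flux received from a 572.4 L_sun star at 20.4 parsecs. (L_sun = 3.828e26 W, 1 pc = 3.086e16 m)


F = L / (4*pi*d^2) = 2.191e+29 / (4*pi*(6.295e+17)^2) = 4.400e-08

4.400e-08 W/m^2


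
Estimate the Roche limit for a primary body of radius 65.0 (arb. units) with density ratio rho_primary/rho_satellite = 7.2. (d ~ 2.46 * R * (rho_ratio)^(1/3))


d_Roche = 2.46 * 65.0 * 7.2^(1/3) = 308.7635

308.7635


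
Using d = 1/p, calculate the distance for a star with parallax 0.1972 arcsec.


d = 1/p = 1/0.1972 = 5.071

5.071 pc


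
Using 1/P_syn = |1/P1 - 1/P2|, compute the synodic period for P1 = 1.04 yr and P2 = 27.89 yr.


1/P_syn = |1/P1 - 1/P2| = |1/1.04 - 1/27.89| => P_syn = 1.0803

1.0803 years


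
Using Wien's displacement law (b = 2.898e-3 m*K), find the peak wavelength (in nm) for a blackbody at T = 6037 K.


lam_max = b / T = 2.898e-3 / 6037 = 4.800e-07 m = 480.0398 nm

480.0398 nm


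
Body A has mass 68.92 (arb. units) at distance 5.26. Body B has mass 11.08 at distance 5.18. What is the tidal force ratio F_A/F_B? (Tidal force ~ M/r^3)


Ratio = (M1/r1^3) / (M2/r2^3) = (68.92/5.26^3) / (11.08/5.18^3) = 5.9407

5.9407


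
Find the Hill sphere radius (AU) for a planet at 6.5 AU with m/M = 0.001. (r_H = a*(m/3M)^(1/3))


r_H = a * (m/3M)^(1/3) = 6.5 * (0.001/3)^(1/3) = 0.4507

0.4507 AU


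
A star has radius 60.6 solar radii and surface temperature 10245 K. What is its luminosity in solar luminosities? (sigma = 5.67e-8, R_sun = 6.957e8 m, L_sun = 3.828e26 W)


R = 60.6 * 6.957e8 m = 4.215942e+10 m. L = 4*pi*R^2*sigma*T^4 = 4*pi*(4.215942e+10)^2 * 5.67e-8 * 10245^4 = 1.395179315e+31 W. L/L_sun = 1.395179315e+31 / 3.828e26 = 36446.6906

36446.6906 L_sun


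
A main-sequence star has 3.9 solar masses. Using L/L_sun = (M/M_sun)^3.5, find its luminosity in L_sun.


L/L_sun = (M/M_sun)^3.5 = 3.9^3.5 = 117.1456

117.1456 L_sun


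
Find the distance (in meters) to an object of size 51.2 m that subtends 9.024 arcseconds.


D = size / theta_rad, theta_rad = 9.024 * pi/(180*3600) = 4.375e-05, D = 1.170e+06

1.170e+06 m


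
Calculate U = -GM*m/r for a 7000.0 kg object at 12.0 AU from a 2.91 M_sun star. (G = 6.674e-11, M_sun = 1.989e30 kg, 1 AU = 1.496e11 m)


M = 2.91 * 1.989e30 kg = 5.78799e+30 kg; r = 12.0 AU * 1.496e11 m/AU = 1.7952e+12 m. U = -GM*m/r = -(6.674e-11 * 5.78799e+30 * 7000.0) / 1.7952e+12 = -1.506e+12

-1.506e+12 J


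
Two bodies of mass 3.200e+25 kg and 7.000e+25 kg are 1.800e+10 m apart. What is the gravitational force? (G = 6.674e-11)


F = G*m1*m2/r^2 = 6.674e-11 * 3.200e+25 * 7.000e+25 / (1.800e+10)^2 = 6.674e-11 * 2.240e+51 / 3.240e+20 = 4.614e+20

4.614e+20 N


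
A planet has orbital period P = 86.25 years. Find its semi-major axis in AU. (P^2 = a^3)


a = P^(2/3) = 86.25^(2/3) = 19.5212

19.5212 AU


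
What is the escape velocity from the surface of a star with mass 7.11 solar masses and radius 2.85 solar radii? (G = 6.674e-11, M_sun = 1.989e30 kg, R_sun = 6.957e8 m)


M = 7.11 * 1.989e30 kg = 1.414179e+31 kg; R = 2.85 * 6.957e8 m = 1.982745e+09 m. v_esc = sqrt(2GM/R) = sqrt(2 * 6.674e-11 * 1.414179e+31 / 1.982745e+09) = 975723.7118

975723.7118 m/s


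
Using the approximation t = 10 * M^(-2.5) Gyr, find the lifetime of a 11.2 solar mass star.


t = 10 * M^(-2.5) = 10 * 11.2^(-2.5) = 0.0238

0.0238 Gyr


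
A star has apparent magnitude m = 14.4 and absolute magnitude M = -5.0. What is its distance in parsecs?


d = 10^((m - M + 5)/5) = 10^((14.4 - -5.0 + 5)/5) = 75857.7575

75857.7575 pc


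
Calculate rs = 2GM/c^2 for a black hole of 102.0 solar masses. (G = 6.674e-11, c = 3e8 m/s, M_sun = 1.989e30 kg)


M = 102.0 * 1.989e30 kg = 2.02878e+32 kg. rs = 2GM/c^2 = 2 * 6.674e-11 * 2.02878e+32 / (3e8)^2 = 300890.616

300890.616 m


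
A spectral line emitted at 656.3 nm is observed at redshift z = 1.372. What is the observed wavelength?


lam_obs = lam_emit * (1 + z) = 656.3 * (1 + 1.372) = 1556.7436

1556.7436 nm


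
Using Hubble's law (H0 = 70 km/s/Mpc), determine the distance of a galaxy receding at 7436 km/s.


d = v / H0 = 7436 / 70 = 106.2286

106.2286 Mpc


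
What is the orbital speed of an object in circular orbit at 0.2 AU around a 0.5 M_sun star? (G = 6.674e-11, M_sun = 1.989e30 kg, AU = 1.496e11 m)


v = sqrt(GM/r) = sqrt(6.674e-11 * 9.945e+29 / 2.992e+10) = 47099.3269

47099.3269 m/s


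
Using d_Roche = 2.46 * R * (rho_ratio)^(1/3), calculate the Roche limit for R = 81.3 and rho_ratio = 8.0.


d_Roche = 2.46 * 81.3 * 8.0^(1/3) = 399.996

399.996


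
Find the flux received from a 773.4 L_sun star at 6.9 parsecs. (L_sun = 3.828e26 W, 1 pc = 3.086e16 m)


F = L / (4*pi*d^2) = 2.961e+29 / (4*pi*(2.129e+17)^2) = 5.196e-07

5.196e-07 W/m^2


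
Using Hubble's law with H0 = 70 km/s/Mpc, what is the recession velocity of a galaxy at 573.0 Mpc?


v = H0 * d = 70 * 573.0 = 40110.0

40110.0 km/s


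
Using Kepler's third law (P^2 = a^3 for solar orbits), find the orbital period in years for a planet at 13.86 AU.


P = a^(3/2) = 13.86^1.5 = 51.5994

51.5994 years


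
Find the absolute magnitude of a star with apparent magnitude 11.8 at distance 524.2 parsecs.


M = m - 5*log10(d) + 5 = 11.8 - 5*log10(524.2) + 5 = 3.2025

3.2025


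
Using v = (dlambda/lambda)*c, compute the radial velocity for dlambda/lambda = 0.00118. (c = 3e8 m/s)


v = (dlambda/lambda) * c = 0.00118 * 3e8 = 354000.0

354000.0 m/s


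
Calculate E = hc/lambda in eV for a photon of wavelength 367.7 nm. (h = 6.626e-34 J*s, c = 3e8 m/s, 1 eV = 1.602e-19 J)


E = hc/lambda = 6.626e-34 * 3e8 / 3.677e-07 = 5.406e-19 J = 3.3746 eV

3.3746 eV


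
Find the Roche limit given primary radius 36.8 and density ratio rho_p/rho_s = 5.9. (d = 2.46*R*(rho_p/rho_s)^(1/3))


d_Roche = 2.46 * 36.8 * 5.9^(1/3) = 163.5813

163.5813


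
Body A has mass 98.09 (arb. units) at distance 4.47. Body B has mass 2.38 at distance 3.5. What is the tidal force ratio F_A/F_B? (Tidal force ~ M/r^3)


Ratio = (M1/r1^3) / (M2/r2^3) = (98.09/4.47^3) / (2.38/3.5^3) = 19.7847

19.7847


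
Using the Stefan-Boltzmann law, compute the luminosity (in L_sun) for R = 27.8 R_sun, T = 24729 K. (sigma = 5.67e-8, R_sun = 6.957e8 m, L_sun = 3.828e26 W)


R = 27.8 * 6.957e8 m = 1.934046e+10 m. L = 4*pi*R^2*sigma*T^4 = 4*pi*(1.934046e+10)^2 * 5.67e-8 * 24729^4 = 9.966731065e+31 W. L/L_sun = 9.966731065e+31 / 3.828e26 = 260363.9254

260363.9254 L_sun


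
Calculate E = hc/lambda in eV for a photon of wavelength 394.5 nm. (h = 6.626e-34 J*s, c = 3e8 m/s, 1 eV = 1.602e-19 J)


E = hc/lambda = 6.626e-34 * 3e8 / 3.945e-07 = 5.039e-19 J = 3.1453 eV

3.1453 eV


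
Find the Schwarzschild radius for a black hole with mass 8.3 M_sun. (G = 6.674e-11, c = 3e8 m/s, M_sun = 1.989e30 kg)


M = 8.3 * 1.989e30 kg = 1.65087e+31 kg. rs = 2GM/c^2 = 2 * 6.674e-11 * 1.65087e+31 / (3e8)^2 = 24484.2364

24484.2364 m


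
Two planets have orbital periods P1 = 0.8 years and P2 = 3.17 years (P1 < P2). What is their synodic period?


1/P_syn = |1/P1 - 1/P2| = |1/0.8 - 1/3.17| => P_syn = 1.07

1.07 years
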